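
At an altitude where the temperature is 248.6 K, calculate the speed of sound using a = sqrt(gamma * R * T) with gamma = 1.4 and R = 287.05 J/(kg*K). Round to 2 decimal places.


Step 1: gamma * R * T = 1.4 * 287.05 * 248.6 = 99904.882
Step 2: a = sqrt(99904.882) = 316.08 m/s

316.08


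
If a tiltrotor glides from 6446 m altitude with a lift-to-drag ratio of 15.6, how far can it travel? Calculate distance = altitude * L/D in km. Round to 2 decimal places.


Step 1: Glide distance = altitude * L/D = 6446 * 15.6 = 100557.6 m
Step 2: Convert to km: 100557.6 / 1000 = 100.56 km

100.56


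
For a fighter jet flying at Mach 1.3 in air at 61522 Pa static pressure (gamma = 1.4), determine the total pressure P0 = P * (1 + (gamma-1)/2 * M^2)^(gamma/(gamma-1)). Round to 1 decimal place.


Step 1: (gamma-1)/2 * M^2 = 0.2 * 1.69 = 0.338
Step 2: 1 + 0.338 = 1.338
Step 3: Exponent gamma/(gamma-1) = 3.5
Step 4: P0 = 61522 * 1.338^3.5 = 170461.7 Pa

170461.7


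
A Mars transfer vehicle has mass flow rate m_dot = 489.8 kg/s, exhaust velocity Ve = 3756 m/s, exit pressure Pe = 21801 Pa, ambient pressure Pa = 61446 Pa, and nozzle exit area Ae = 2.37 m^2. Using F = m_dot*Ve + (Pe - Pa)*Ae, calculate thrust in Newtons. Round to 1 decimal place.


Step 1: Momentum thrust = m_dot * Ve = 489.8 * 3756 = 1839688.8 N
Step 2: Pressure thrust = (Pe - Pa) * Ae = (21801 - 61446) * 2.37 = -93958.65 N
Step 3: Total thrust F = 1839688.8 + -93958.65 = 1745730.2 N

1745730.2


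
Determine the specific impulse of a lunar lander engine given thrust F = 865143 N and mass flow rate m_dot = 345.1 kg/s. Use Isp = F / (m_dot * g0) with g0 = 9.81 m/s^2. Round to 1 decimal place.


Step 1: m_dot * g0 = 345.1 * 9.81 = 3385.43
Step 2: Isp = 865143 / 3385.43 = 255.5 s

255.5


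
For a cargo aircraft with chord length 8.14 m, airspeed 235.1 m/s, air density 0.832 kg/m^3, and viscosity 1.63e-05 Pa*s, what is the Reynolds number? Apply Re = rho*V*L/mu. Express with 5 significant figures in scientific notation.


Step 1: Numerator = rho * V * L = 0.832 * 235.1 * 8.14 = 1592.210048
Step 2: Re = 1592.210048 / 1.63e-05
Step 3: Re = 9.7682e+07

9.7682e+07


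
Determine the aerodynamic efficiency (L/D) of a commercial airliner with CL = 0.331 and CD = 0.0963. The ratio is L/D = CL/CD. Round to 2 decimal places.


Step 1: L/D = CL / CD = 0.331 / 0.0963
Step 2: L/D = 3.44

3.44


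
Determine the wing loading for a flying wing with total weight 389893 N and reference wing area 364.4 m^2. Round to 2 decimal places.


Step 1: Wing loading = W / S = 389893 / 364.4
Step 2: Wing loading = 1069.96 N/m^2

1069.96


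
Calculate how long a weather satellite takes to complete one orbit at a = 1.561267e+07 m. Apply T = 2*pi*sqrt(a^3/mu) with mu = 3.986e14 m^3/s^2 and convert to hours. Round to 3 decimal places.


Step 1: a^3 / mu = 3.805674e+21 / 3.986e14 = 9.547601e+06
Step 2: sqrt(9.547601e+06) = 3089.9192 s
Step 3: T = 2*pi * 3089.9192 = 19414.53 s
Step 4: T in hours = 19414.53 / 3600 = 5.393 hours

5.393


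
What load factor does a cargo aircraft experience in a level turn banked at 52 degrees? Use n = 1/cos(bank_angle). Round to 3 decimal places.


Step 1: Convert 52 degrees to radians = 0.907571
Step 2: cos(52 deg) = 0.615661
Step 3: n = 1 / 0.615661 = 1.624

1.624


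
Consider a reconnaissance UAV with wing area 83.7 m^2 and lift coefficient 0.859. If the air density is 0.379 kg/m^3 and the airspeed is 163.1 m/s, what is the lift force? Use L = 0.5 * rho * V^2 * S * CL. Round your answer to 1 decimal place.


Step 1: Calculate dynamic pressure q = 0.5 * 0.379 * 163.1^2 = 0.5 * 0.379 * 26601.61 = 5041.0051 Pa
Step 2: Multiply by wing area and lift coefficient: L = 5041.0051 * 83.7 * 0.859
Step 3: L = 421932.1265 * 0.859 = 362439.7 N

362439.7


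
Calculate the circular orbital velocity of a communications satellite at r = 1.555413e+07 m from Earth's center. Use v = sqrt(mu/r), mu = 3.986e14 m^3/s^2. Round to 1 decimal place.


Step 1: mu / r = 3.986e14 / 1.555413e+07 = 25626634.2123
Step 2: v = sqrt(25626634.2123) = 5062.3 m/s

5062.3


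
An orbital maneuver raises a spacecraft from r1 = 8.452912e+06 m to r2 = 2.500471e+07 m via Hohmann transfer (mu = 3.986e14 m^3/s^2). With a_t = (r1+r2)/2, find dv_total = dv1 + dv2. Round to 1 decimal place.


Step 1: Transfer semi-major axis a_t = (8.452912e+06 + 2.500471e+07) / 2 = 1.672881e+07 m
Step 2: v1 (circular at r1) = sqrt(mu/r1) = 6866.98 m/s
Step 3: v_t1 = sqrt(mu*(2/r1 - 1/a_t)) = 8395.45 m/s
Step 4: dv1 = |8395.45 - 6866.98| = 1528.47 m/s
Step 5: v2 (circular at r2) = 3992.62 m/s, v_t2 = 2838.1 m/s
Step 6: dv2 = |3992.62 - 2838.1| = 1154.51 m/s
Step 7: Total delta-v = 1528.47 + 1154.51 = 2683.0 m/s

2683.0


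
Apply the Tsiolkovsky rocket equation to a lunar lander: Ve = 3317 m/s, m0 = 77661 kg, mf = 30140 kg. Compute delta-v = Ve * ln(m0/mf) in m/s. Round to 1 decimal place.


Step 1: Mass ratio m0/mf = 77661 / 30140 = 2.576676
Step 2: ln(2.576676) = 0.9465
Step 3: delta-v = 3317 * 0.9465 = 3139.5 m/s

3139.5


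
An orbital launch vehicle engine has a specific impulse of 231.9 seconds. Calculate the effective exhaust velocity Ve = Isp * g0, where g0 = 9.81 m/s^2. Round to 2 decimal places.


Step 1: Ve = Isp * g0 = 231.9 * 9.81
Step 2: Ve = 2274.94 m/s

2274.94


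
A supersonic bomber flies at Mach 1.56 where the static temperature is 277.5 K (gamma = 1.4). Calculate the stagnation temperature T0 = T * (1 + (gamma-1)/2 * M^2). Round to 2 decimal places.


Step 1: (gamma-1)/2 = 0.2
Step 2: M^2 = 2.4336
Step 3: 1 + 0.2 * 2.4336 = 1.48672
Step 4: T0 = 277.5 * 1.48672 = 412.56 K

412.56


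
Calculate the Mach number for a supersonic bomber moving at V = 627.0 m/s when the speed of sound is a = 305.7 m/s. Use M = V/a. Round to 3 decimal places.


Step 1: M = V / a = 627.0 / 305.7
Step 2: M = 2.051

2.051


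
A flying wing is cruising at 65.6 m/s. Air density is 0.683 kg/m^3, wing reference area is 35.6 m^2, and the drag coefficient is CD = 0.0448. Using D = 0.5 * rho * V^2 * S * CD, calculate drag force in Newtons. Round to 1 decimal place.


Step 1: Dynamic pressure q = 0.5 * 0.683 * 65.6^2 = 1469.5974 Pa
Step 2: Drag D = q * S * CD = 1469.5974 * 35.6 * 0.0448
Step 3: D = 2343.8 N

2343.8


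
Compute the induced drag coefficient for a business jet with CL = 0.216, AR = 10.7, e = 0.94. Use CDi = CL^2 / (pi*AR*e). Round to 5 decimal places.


Step 1: CL^2 = 0.216^2 = 0.046656
Step 2: pi * AR * e = 3.14159 * 10.7 * 0.94 = 31.598139
Step 3: CDi = 0.046656 / 31.598139 = 0.00148

0.00148


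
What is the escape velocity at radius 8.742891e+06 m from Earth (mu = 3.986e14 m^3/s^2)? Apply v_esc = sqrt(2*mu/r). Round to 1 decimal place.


Step 1: 2*mu/r = 2 * 3.986e14 / 8.742891e+06 = 91182653.4267
Step 2: v_esc = sqrt(91182653.4267) = 9549.0 m/s

9549.0


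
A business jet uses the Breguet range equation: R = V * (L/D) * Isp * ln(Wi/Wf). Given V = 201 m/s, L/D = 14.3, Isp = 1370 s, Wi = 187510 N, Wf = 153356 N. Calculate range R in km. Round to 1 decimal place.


Step 1: Coefficient = V * (L/D) * Isp = 201 * 14.3 * 1370 = 3937791.0 m
Step 2: Wi/Wf = 187510 / 153356 = 1.222711
Step 3: ln(1.222711) = 0.20107
Step 4: R = 3937791.0 * 0.20107 = 791772.3 m = 791.8 km

791.8


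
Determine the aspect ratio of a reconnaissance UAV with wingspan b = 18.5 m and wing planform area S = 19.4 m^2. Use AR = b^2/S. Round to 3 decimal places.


Step 1: b^2 = 18.5^2 = 342.25
Step 2: AR = 342.25 / 19.4 = 17.642

17.642


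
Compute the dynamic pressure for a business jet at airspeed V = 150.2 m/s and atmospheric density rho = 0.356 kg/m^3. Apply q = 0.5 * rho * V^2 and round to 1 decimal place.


Step 1: V^2 = 150.2^2 = 22560.04
Step 2: q = 0.5 * 0.356 * 22560.04
Step 3: q = 4015.7 Pa

4015.7


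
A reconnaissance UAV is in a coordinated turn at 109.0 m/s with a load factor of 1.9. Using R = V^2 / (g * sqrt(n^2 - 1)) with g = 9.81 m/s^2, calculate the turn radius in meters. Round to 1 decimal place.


Step 1: V^2 = 109.0^2 = 11881.0
Step 2: n^2 - 1 = 1.9^2 - 1 = 2.61
Step 3: sqrt(2.61) = 1.615549
Step 4: R = 11881.0 / (9.81 * 1.615549) = 749.7 m

749.7


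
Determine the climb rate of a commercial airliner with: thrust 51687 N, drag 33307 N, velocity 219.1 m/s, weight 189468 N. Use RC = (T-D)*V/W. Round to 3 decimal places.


Step 1: Excess thrust = T - D = 51687 - 33307 = 18380 N
Step 2: Excess power = 18380 * 219.1 = 4027058.0 W
Step 3: RC = 4027058.0 / 189468 = 21.255 m/s

21.255


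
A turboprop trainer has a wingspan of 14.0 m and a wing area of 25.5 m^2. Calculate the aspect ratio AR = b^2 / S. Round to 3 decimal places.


Step 1: b^2 = 14.0^2 = 196.0
Step 2: AR = 196.0 / 25.5 = 7.686

7.686


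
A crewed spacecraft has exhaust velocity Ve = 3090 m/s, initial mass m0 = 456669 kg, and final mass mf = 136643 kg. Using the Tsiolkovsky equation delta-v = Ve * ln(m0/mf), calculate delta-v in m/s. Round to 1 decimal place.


Step 1: Mass ratio m0/mf = 456669 / 136643 = 3.342059
Step 2: ln(3.342059) = 1.206587
Step 3: delta-v = 3090 * 1.206587 = 3728.4 m/s

3728.4


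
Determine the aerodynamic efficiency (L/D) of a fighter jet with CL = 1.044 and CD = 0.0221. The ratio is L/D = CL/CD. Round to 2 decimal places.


Step 1: L/D = CL / CD = 1.044 / 0.0221
Step 2: L/D = 47.24

47.24


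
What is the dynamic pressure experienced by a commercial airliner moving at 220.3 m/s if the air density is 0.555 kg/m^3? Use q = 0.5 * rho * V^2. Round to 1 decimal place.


Step 1: V^2 = 220.3^2 = 48532.09
Step 2: q = 0.5 * 0.555 * 48532.09
Step 3: q = 13467.7 Pa

13467.7


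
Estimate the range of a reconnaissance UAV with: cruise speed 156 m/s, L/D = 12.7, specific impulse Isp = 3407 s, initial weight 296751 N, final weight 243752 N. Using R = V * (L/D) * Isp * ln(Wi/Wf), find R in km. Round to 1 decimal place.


Step 1: Coefficient = V * (L/D) * Isp = 156 * 12.7 * 3407 = 6749948.4 m
Step 2: Wi/Wf = 296751 / 243752 = 1.21743
Step 3: ln(1.21743) = 0.196742
Step 4: R = 6749948.4 * 0.196742 = 1327998.9 m = 1328.0 km

1328.0


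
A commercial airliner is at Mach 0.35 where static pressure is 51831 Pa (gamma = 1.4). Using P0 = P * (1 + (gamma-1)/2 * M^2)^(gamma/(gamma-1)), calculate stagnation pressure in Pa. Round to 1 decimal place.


Step 1: (gamma-1)/2 * M^2 = 0.2 * 0.1225 = 0.0245
Step 2: 1 + 0.0245 = 1.0245
Step 3: Exponent gamma/(gamma-1) = 3.5
Step 4: P0 = 51831 * 1.0245^3.5 = 56413.3 Pa

56413.3


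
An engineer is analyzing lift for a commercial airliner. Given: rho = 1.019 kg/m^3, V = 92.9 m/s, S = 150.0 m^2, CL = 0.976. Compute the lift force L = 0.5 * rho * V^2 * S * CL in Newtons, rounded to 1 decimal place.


Step 1: Calculate dynamic pressure q = 0.5 * 1.019 * 92.9^2 = 0.5 * 1.019 * 8630.41 = 4397.1939 Pa
Step 2: Multiply by wing area and lift coefficient: L = 4397.1939 * 150.0 * 0.976
Step 3: L = 659579.0843 * 0.976 = 643749.2 N

643749.2


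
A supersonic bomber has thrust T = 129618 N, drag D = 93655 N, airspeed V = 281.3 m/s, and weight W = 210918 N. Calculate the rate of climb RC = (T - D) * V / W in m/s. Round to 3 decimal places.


Step 1: Excess thrust = T - D = 129618 - 93655 = 35963 N
Step 2: Excess power = 35963 * 281.3 = 10116391.9 W
Step 3: RC = 10116391.9 / 210918 = 47.964 m/s

47.964


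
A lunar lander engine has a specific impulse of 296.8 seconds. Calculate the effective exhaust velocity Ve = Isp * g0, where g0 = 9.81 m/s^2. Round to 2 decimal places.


Step 1: Ve = Isp * g0 = 296.8 * 9.81
Step 2: Ve = 2911.61 m/s

2911.61


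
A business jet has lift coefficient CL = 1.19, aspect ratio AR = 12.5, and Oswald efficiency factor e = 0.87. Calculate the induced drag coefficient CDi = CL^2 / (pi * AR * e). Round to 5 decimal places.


Step 1: CL^2 = 1.19^2 = 1.4161
Step 2: pi * AR * e = 3.14159 * 12.5 * 0.87 = 34.16482
Step 3: CDi = 1.4161 / 34.16482 = 0.04145

0.04145


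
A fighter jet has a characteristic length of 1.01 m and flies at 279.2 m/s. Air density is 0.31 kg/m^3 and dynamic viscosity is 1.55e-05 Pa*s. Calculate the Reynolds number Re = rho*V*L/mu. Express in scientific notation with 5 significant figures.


Step 1: Numerator = rho * V * L = 0.31 * 279.2 * 1.01 = 87.41752
Step 2: Re = 87.41752 / 1.55e-05
Step 3: Re = 5.6398e+06

5.6398e+06


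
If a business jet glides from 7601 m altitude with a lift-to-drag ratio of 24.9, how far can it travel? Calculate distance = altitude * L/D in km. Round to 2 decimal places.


Step 1: Glide distance = altitude * L/D = 7601 * 24.9 = 189264.9 m
Step 2: Convert to km: 189264.9 / 1000 = 189.26 km

189.26


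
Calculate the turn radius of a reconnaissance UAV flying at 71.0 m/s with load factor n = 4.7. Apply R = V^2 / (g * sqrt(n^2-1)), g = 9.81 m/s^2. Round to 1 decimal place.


Step 1: V^2 = 71.0^2 = 5041.0
Step 2: n^2 - 1 = 4.7^2 - 1 = 21.09
Step 3: sqrt(21.09) = 4.592385
Step 4: R = 5041.0 / (9.81 * 4.592385) = 111.9 m

111.9


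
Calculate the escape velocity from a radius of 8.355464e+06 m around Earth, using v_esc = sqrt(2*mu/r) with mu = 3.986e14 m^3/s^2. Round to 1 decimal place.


Step 1: 2*mu/r = 2 * 3.986e14 / 8.355464e+06 = 95410619.9249
Step 2: v_esc = sqrt(95410619.9249) = 9767.8 m/s

9767.8


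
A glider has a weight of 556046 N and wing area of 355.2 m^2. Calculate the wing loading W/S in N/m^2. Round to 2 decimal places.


Step 1: Wing loading = W / S = 556046 / 355.2
Step 2: Wing loading = 1565.44 N/m^2

1565.44


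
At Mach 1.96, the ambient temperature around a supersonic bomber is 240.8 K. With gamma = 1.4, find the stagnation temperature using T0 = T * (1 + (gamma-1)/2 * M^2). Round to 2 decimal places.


Step 1: (gamma-1)/2 = 0.2
Step 2: M^2 = 3.8416
Step 3: 1 + 0.2 * 3.8416 = 1.76832
Step 4: T0 = 240.8 * 1.76832 = 425.81 K

425.81


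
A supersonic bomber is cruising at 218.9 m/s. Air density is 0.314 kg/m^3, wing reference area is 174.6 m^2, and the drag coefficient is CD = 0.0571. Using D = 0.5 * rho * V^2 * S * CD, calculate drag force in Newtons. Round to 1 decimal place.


Step 1: Dynamic pressure q = 0.5 * 0.314 * 218.9^2 = 7523.002 Pa
Step 2: Drag D = q * S * CD = 7523.002 * 174.6 * 0.0571
Step 3: D = 75001.8 N

75001.8


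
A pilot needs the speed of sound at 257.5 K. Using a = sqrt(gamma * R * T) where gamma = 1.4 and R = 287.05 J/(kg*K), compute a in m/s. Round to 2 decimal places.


Step 1: gamma * R * T = 1.4 * 287.05 * 257.5 = 103481.525
Step 2: a = sqrt(103481.525) = 321.69 m/s

321.69


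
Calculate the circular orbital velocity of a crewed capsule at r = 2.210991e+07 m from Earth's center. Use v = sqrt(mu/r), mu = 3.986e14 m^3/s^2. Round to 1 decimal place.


Step 1: mu / r = 3.986e14 / 2.210991e+07 = 18028114.9946
Step 2: v = sqrt(18028114.9946) = 4246.0 m/s

4246.0


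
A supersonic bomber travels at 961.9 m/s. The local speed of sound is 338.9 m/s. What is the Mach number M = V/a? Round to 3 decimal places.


Step 1: M = V / a = 961.9 / 338.9
Step 2: M = 2.838

2.838


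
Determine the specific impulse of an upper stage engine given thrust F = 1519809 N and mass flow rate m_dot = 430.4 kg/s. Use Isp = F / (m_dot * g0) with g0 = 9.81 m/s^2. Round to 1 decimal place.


Step 1: m_dot * g0 = 430.4 * 9.81 = 4222.22
Step 2: Isp = 1519809 / 4222.22 = 360.0 s

360.0


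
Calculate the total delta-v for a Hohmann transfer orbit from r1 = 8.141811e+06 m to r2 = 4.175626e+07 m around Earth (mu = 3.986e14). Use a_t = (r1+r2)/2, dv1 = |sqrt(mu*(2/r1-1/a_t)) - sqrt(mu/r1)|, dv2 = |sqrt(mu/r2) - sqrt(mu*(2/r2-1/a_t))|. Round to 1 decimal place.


Step 1: Transfer semi-major axis a_t = (8.141811e+06 + 4.175626e+07) / 2 = 2.494904e+07 m
Step 2: v1 (circular at r1) = sqrt(mu/r1) = 6996.94 m/s
Step 3: v_t1 = sqrt(mu*(2/r1 - 1/a_t)) = 9051.95 m/s
Step 4: dv1 = |9051.95 - 6996.94| = 2055.01 m/s
Step 5: v2 (circular at r2) = 3089.64 m/s, v_t2 = 1764.99 m/s
Step 6: dv2 = |3089.64 - 1764.99| = 1324.65 m/s
Step 7: Total delta-v = 2055.01 + 1324.65 = 3379.7 m/s

3379.7


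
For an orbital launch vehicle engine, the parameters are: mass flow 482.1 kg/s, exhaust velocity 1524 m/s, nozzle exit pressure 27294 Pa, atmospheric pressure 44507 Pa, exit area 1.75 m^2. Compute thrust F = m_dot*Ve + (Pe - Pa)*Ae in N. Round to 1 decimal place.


Step 1: Momentum thrust = m_dot * Ve = 482.1 * 1524 = 734720.4 N
Step 2: Pressure thrust = (Pe - Pa) * Ae = (27294 - 44507) * 1.75 = -30122.75 N
Step 3: Total thrust F = 734720.4 + -30122.75 = 704597.7 N

704597.7


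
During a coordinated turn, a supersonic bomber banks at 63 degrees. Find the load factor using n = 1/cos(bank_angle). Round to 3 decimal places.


Step 1: Convert 63 degrees to radians = 1.099557
Step 2: cos(63 deg) = 0.45399
Step 3: n = 1 / 0.45399 = 2.203

2.203


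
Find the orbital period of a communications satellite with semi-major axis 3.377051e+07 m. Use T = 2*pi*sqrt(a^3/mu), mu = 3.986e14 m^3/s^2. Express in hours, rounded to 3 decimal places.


Step 1: a^3 / mu = 3.851349e+22 / 3.986e14 = 9.662190e+07
Step 2: sqrt(9.662190e+07) = 9829.6438 s
Step 3: T = 2*pi * 9829.6438 = 61761.47 s
Step 4: T in hours = 61761.47 / 3600 = 17.156 hours

17.156


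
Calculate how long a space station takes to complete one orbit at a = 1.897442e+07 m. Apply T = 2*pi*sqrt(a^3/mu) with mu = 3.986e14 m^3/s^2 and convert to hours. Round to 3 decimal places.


Step 1: a^3 / mu = 6.831334e+21 / 3.986e14 = 1.713832e+07
Step 2: sqrt(1.713832e+07) = 4139.8453 s
Step 3: T = 2*pi * 4139.8453 = 26011.42 s
Step 4: T in hours = 26011.42 / 3600 = 7.225 hours

7.225


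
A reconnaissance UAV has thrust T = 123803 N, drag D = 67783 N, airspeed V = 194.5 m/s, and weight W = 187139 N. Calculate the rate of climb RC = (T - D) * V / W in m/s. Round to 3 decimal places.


Step 1: Excess thrust = T - D = 123803 - 67783 = 56020 N
Step 2: Excess power = 56020 * 194.5 = 10895890.0 W
Step 3: RC = 10895890.0 / 187139 = 58.224 m/s

58.224


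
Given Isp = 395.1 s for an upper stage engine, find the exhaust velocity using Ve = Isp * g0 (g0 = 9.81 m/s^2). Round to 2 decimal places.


Step 1: Ve = Isp * g0 = 395.1 * 9.81
Step 2: Ve = 3875.93 m/s

3875.93


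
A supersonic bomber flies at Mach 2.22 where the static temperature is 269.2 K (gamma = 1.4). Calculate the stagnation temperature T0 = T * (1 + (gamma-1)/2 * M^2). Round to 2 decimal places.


Step 1: (gamma-1)/2 = 0.2
Step 2: M^2 = 4.9284
Step 3: 1 + 0.2 * 4.9284 = 1.98568
Step 4: T0 = 269.2 * 1.98568 = 534.55 K

534.55


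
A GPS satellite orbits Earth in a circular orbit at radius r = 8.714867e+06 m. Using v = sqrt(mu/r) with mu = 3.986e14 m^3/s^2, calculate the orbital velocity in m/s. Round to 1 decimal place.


Step 1: mu / r = 3.986e14 / 8.714867e+06 = 45737932.6615
Step 2: v = sqrt(45737932.6615) = 6763.0 m/s

6763.0


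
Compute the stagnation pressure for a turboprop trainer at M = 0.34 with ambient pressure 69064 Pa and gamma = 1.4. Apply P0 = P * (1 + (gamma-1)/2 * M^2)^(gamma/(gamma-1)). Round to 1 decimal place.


Step 1: (gamma-1)/2 * M^2 = 0.2 * 0.1156 = 0.02312
Step 2: 1 + 0.02312 = 1.02312
Step 3: Exponent gamma/(gamma-1) = 3.5
Step 4: P0 = 69064 * 1.02312^3.5 = 74816.0 Pa

74816.0


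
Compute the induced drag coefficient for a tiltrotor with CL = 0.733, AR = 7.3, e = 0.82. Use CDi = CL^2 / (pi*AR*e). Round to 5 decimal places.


Step 1: CL^2 = 0.733^2 = 0.537289
Step 2: pi * AR * e = 3.14159 * 7.3 * 0.82 = 18.805574
Step 3: CDi = 0.537289 / 18.805574 = 0.02857

0.02857


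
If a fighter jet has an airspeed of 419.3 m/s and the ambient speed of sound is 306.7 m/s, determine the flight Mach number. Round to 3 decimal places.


Step 1: M = V / a = 419.3 / 306.7
Step 2: M = 1.367

1.367


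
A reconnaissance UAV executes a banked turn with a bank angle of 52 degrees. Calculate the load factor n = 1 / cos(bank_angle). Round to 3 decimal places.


Step 1: Convert 52 degrees to radians = 0.907571
Step 2: cos(52 deg) = 0.615661
Step 3: n = 1 / 0.615661 = 1.624

1.624


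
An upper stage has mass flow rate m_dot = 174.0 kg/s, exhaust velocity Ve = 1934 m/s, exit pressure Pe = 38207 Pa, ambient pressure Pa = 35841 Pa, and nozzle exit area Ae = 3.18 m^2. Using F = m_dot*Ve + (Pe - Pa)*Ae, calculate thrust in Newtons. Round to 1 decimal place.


Step 1: Momentum thrust = m_dot * Ve = 174.0 * 1934 = 336516.0 N
Step 2: Pressure thrust = (Pe - Pa) * Ae = (38207 - 35841) * 3.18 = 7523.88 N
Step 3: Total thrust F = 336516.0 + 7523.88 = 344039.9 N

344039.9


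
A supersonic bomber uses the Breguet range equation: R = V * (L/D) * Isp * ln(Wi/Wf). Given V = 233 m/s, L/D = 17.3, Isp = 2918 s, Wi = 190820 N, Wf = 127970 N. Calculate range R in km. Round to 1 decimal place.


Step 1: Coefficient = V * (L/D) * Isp = 233 * 17.3 * 2918 = 11762166.2 m
Step 2: Wi/Wf = 190820 / 127970 = 1.491131
Step 3: ln(1.491131) = 0.399535
Step 4: R = 11762166.2 * 0.399535 = 4699393.7 m = 4699.4 km

4699.4


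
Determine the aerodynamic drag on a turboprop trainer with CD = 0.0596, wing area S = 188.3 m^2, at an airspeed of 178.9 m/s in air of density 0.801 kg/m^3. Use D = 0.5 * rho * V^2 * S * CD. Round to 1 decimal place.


Step 1: Dynamic pressure q = 0.5 * 0.801 * 178.9^2 = 12818.0866 Pa
Step 2: Drag D = q * S * CD = 12818.0866 * 188.3 * 0.0596
Step 3: D = 143853.3 N

143853.3


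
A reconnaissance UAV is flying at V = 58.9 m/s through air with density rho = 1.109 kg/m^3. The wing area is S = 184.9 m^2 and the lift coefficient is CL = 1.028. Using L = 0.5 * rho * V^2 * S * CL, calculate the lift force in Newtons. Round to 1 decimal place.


Step 1: Calculate dynamic pressure q = 0.5 * 1.109 * 58.9^2 = 0.5 * 1.109 * 3469.21 = 1923.6769 Pa
Step 2: Multiply by wing area and lift coefficient: L = 1923.6769 * 184.9 * 1.028
Step 3: L = 355687.8671 * 1.028 = 365647.1 N

365647.1


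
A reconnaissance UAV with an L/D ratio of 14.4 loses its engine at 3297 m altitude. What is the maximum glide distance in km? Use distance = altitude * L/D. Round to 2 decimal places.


Step 1: Glide distance = altitude * L/D = 3297 * 14.4 = 47476.8 m
Step 2: Convert to km: 47476.8 / 1000 = 47.48 km

47.48


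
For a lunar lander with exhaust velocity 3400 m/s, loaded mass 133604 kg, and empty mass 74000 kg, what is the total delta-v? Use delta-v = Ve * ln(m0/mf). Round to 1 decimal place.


Step 1: Mass ratio m0/mf = 133604 / 74000 = 1.805459
Step 2: ln(1.805459) = 0.590815
Step 3: delta-v = 3400 * 0.590815 = 2008.8 m/s

2008.8


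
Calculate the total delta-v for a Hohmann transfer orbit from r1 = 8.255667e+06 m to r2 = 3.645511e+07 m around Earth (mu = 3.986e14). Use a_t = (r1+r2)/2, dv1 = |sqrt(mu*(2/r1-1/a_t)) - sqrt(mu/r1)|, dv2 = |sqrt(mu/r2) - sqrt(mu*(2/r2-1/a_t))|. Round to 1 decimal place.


Step 1: Transfer semi-major axis a_t = (8.255667e+06 + 3.645511e+07) / 2 = 2.235539e+07 m
Step 2: v1 (circular at r1) = sqrt(mu/r1) = 6948.52 m/s
Step 3: v_t1 = sqrt(mu*(2/r1 - 1/a_t)) = 8873.21 m/s
Step 4: dv1 = |8873.21 - 6948.52| = 1924.68 m/s
Step 5: v2 (circular at r2) = 3306.66 m/s, v_t2 = 2009.44 m/s
Step 6: dv2 = |3306.66 - 2009.44| = 1297.22 m/s
Step 7: Total delta-v = 1924.68 + 1297.22 = 3221.9 m/s

3221.9


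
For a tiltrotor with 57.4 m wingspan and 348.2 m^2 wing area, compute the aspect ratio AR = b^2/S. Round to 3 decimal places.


Step 1: b^2 = 57.4^2 = 3294.76
Step 2: AR = 3294.76 / 348.2 = 9.462

9.462


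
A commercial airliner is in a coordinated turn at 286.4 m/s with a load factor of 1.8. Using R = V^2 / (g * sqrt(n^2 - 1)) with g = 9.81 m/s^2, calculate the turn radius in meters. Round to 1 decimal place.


Step 1: V^2 = 286.4^2 = 82024.96
Step 2: n^2 - 1 = 1.8^2 - 1 = 2.24
Step 3: sqrt(2.24) = 1.496663
Step 4: R = 82024.96 / (9.81 * 1.496663) = 5586.7 m

5586.7


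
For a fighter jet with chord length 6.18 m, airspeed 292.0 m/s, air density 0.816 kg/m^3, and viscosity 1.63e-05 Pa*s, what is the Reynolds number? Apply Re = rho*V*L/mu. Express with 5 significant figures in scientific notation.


Step 1: Numerator = rho * V * L = 0.816 * 292.0 * 6.18 = 1472.52096
Step 2: Re = 1472.52096 / 1.63e-05
Step 3: Re = 9.0339e+07

9.0339e+07


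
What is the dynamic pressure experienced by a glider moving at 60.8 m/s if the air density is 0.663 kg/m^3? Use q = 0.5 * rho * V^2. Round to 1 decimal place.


Step 1: V^2 = 60.8^2 = 3696.64
Step 2: q = 0.5 * 0.663 * 3696.64
Step 3: q = 1225.4 Pa

1225.4


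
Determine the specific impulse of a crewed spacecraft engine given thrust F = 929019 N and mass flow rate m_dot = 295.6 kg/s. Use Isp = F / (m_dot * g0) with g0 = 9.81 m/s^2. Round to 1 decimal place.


Step 1: m_dot * g0 = 295.6 * 9.81 = 2899.84
Step 2: Isp = 929019 / 2899.84 = 320.4 s

320.4


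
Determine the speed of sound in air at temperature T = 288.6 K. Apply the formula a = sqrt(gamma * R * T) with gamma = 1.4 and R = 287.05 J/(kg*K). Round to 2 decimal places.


Step 1: gamma * R * T = 1.4 * 287.05 * 288.6 = 115979.682
Step 2: a = sqrt(115979.682) = 340.56 m/s

340.56


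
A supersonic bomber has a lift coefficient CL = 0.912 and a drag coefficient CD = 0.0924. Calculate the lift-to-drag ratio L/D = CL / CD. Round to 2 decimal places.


Step 1: L/D = CL / CD = 0.912 / 0.0924
Step 2: L/D = 9.87

9.87


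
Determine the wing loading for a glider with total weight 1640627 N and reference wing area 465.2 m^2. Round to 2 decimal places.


Step 1: Wing loading = W / S = 1640627 / 465.2
Step 2: Wing loading = 3526.71 N/m^2

3526.71


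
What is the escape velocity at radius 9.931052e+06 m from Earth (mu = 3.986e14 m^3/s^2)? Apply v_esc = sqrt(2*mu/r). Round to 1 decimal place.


Step 1: 2*mu/r = 2 * 3.986e14 / 9.931052e+06 = 80273469.5176
Step 2: v_esc = sqrt(80273469.5176) = 8959.5 m/s

8959.5


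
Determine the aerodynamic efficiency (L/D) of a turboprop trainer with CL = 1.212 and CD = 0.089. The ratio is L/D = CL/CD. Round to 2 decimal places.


Step 1: L/D = CL / CD = 1.212 / 0.089
Step 2: L/D = 13.62

13.62


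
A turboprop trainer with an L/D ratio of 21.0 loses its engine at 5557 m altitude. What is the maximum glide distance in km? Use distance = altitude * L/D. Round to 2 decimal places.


Step 1: Glide distance = altitude * L/D = 5557 * 21.0 = 116697.0 m
Step 2: Convert to km: 116697.0 / 1000 = 116.70 km

116.70


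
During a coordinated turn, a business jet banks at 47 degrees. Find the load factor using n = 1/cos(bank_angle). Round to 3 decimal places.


Step 1: Convert 47 degrees to radians = 0.820305
Step 2: cos(47 deg) = 0.681998
Step 3: n = 1 / 0.681998 = 1.466

1.466


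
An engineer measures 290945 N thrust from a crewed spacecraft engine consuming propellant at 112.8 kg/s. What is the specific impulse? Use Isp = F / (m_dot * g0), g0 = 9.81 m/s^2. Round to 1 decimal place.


Step 1: m_dot * g0 = 112.8 * 9.81 = 1106.57
Step 2: Isp = 290945 / 1106.57 = 262.9 s

262.9


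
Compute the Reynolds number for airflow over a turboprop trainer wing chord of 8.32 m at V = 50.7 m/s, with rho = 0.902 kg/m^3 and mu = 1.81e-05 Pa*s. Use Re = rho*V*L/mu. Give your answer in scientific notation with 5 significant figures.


Step 1: Numerator = rho * V * L = 0.902 * 50.7 * 8.32 = 380.485248
Step 2: Re = 380.485248 / 1.81e-05
Step 3: Re = 2.1021e+07

2.1021e+07


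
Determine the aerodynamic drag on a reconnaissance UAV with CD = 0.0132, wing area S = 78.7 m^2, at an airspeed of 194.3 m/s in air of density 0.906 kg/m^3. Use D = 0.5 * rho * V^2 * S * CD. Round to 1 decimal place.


Step 1: Dynamic pressure q = 0.5 * 0.906 * 194.3^2 = 17101.878 Pa
Step 2: Drag D = q * S * CD = 17101.878 * 78.7 * 0.0132
Step 3: D = 17766.1 N

17766.1


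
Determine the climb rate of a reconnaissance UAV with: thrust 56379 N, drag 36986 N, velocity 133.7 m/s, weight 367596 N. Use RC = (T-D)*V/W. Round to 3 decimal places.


Step 1: Excess thrust = T - D = 56379 - 36986 = 19393 N
Step 2: Excess power = 19393 * 133.7 = 2592844.1 W
Step 3: RC = 2592844.1 / 367596 = 7.054 m/s

7.054


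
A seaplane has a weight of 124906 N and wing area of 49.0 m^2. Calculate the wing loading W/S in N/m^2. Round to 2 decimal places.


Step 1: Wing loading = W / S = 124906 / 49.0
Step 2: Wing loading = 2549.10 N/m^2

2549.10


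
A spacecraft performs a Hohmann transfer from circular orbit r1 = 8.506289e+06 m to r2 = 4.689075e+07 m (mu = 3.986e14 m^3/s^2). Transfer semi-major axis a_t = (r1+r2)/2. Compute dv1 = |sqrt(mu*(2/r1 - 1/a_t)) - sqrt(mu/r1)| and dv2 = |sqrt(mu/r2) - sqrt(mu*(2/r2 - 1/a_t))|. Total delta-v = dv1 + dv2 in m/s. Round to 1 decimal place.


Step 1: Transfer semi-major axis a_t = (8.506289e+06 + 4.689075e+07) / 2 = 2.769852e+07 m
Step 2: v1 (circular at r1) = sqrt(mu/r1) = 6845.4 m/s
Step 3: v_t1 = sqrt(mu*(2/r1 - 1/a_t)) = 8906.64 m/s
Step 4: dv1 = |8906.64 - 6845.4| = 2061.24 m/s
Step 5: v2 (circular at r2) = 2915.58 m/s, v_t2 = 1615.72 m/s
Step 6: dv2 = |2915.58 - 1615.72| = 1299.86 m/s
Step 7: Total delta-v = 2061.24 + 1299.86 = 3361.1 m/s

3361.1


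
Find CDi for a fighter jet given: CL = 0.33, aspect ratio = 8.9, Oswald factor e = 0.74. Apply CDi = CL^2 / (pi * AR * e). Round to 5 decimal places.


Step 1: CL^2 = 0.33^2 = 0.1089
Step 2: pi * AR * e = 3.14159 * 8.9 * 0.74 = 20.690529
Step 3: CDi = 0.1089 / 20.690529 = 0.00526

0.00526


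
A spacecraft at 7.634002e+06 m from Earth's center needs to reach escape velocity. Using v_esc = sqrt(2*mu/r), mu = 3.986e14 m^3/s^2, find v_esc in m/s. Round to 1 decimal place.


Step 1: 2*mu/r = 2 * 3.986e14 / 7.634002e+06 = 104427533.5532
Step 2: v_esc = sqrt(104427533.5532) = 10219.0 m/s

10219.0


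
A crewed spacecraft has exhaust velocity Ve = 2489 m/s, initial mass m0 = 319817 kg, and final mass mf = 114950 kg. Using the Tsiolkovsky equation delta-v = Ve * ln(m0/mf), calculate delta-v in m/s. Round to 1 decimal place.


Step 1: Mass ratio m0/mf = 319817 / 114950 = 2.782227
Step 2: ln(2.782227) = 1.023252
Step 3: delta-v = 2489 * 1.023252 = 2546.9 m/s

2546.9


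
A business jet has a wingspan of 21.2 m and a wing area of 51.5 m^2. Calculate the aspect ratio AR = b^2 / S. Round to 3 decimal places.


Step 1: b^2 = 21.2^2 = 449.44
Step 2: AR = 449.44 / 51.5 = 8.727

8.727


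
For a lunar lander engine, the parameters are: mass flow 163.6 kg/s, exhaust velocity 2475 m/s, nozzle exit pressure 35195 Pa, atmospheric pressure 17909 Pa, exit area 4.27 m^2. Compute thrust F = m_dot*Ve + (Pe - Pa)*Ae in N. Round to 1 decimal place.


Step 1: Momentum thrust = m_dot * Ve = 163.6 * 2475 = 404910.0 N
Step 2: Pressure thrust = (Pe - Pa) * Ae = (35195 - 17909) * 4.27 = 73811.22 N
Step 3: Total thrust F = 404910.0 + 73811.22 = 478721.2 N

478721.2


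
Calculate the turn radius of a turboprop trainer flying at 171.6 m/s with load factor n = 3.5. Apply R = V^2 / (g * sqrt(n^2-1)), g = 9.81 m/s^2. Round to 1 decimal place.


Step 1: V^2 = 171.6^2 = 29446.56
Step 2: n^2 - 1 = 3.5^2 - 1 = 11.25
Step 3: sqrt(11.25) = 3.354102
Step 4: R = 29446.56 / (9.81 * 3.354102) = 894.9 m

894.9


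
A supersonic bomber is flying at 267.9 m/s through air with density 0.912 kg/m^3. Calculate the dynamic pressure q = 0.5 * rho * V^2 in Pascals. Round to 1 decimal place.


Step 1: V^2 = 267.9^2 = 71770.41
Step 2: q = 0.5 * 0.912 * 71770.41
Step 3: q = 32727.3 Pa

32727.3


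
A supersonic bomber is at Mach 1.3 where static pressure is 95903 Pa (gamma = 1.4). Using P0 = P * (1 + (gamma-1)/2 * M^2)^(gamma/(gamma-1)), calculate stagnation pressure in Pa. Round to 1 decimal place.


Step 1: (gamma-1)/2 * M^2 = 0.2 * 1.69 = 0.338
Step 2: 1 + 0.338 = 1.338
Step 3: Exponent gamma/(gamma-1) = 3.5
Step 4: P0 = 95903 * 1.338^3.5 = 265722.7 Pa

265722.7


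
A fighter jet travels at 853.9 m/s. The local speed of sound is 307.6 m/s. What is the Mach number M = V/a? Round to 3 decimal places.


Step 1: M = V / a = 853.9 / 307.6
Step 2: M = 2.776

2.776


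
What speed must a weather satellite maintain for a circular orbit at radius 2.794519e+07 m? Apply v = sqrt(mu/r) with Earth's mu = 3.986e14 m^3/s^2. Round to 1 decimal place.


Step 1: mu / r = 3.986e14 / 2.794519e+07 = 14263635.3519
Step 2: v = sqrt(14263635.3519) = 3776.7 m/s

3776.7


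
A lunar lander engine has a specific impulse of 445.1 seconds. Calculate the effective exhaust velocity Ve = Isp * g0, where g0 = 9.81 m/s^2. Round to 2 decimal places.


Step 1: Ve = Isp * g0 = 445.1 * 9.81
Step 2: Ve = 4366.43 m/s

4366.43


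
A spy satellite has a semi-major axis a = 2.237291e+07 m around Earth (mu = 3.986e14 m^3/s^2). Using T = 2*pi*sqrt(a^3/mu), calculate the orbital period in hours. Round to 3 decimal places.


Step 1: a^3 / mu = 1.119870e+22 / 3.986e14 = 2.809507e+07
Step 2: sqrt(2.809507e+07) = 5300.4784 s
Step 3: T = 2*pi * 5300.4784 = 33303.89 s
Step 4: T in hours = 33303.89 / 3600 = 9.251 hours

9.251


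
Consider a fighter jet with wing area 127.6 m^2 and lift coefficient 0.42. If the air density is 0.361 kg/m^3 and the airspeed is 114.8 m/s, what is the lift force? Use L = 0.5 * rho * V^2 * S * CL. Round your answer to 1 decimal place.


Step 1: Calculate dynamic pressure q = 0.5 * 0.361 * 114.8^2 = 0.5 * 0.361 * 13179.04 = 2378.8167 Pa
Step 2: Multiply by wing area and lift coefficient: L = 2378.8167 * 127.6 * 0.42
Step 3: L = 303537.0135 * 0.42 = 127485.5 N

127485.5


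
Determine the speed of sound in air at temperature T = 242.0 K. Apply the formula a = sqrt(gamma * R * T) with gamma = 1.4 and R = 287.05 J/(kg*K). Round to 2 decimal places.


Step 1: gamma * R * T = 1.4 * 287.05 * 242.0 = 97252.54
Step 2: a = sqrt(97252.54) = 311.85 m/s

311.85


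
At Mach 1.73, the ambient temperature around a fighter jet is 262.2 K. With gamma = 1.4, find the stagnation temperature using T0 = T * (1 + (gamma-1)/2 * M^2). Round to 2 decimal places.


Step 1: (gamma-1)/2 = 0.2
Step 2: M^2 = 2.9929
Step 3: 1 + 0.2 * 2.9929 = 1.59858
Step 4: T0 = 262.2 * 1.59858 = 419.15 K

419.15


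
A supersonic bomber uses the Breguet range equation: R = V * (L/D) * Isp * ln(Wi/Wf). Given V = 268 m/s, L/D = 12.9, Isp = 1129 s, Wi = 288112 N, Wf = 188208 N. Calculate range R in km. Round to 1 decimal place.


Step 1: Coefficient = V * (L/D) * Isp = 268 * 12.9 * 1129 = 3903178.8 m
Step 2: Wi/Wf = 288112 / 188208 = 1.530817
Step 3: ln(1.530817) = 0.425802
Step 4: R = 3903178.8 * 0.425802 = 1661979.6 m = 1662.0 km

1662.0


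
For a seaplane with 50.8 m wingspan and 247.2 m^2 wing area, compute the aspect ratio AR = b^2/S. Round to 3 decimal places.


Step 1: b^2 = 50.8^2 = 2580.64
Step 2: AR = 2580.64 / 247.2 = 10.439

10.439


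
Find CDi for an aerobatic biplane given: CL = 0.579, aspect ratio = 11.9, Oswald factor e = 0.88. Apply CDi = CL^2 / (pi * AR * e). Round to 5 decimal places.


Step 1: CL^2 = 0.579^2 = 0.335241
Step 2: pi * AR * e = 3.14159 * 11.9 * 0.88 = 32.898758
Step 3: CDi = 0.335241 / 32.898758 = 0.01019

0.01019


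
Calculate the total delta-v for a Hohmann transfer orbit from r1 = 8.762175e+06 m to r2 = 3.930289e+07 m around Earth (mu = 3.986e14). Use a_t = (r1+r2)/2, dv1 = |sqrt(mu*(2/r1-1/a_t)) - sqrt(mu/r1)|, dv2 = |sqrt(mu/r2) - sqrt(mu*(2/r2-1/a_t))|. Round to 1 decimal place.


Step 1: Transfer semi-major axis a_t = (8.762175e+06 + 3.930289e+07) / 2 = 2.403253e+07 m
Step 2: v1 (circular at r1) = sqrt(mu/r1) = 6744.7 m/s
Step 3: v_t1 = sqrt(mu*(2/r1 - 1/a_t)) = 8625.32 m/s
Step 4: dv1 = |8625.32 - 6744.7| = 1880.62 m/s
Step 5: v2 (circular at r2) = 3184.61 m/s, v_t2 = 1922.93 m/s
Step 6: dv2 = |3184.61 - 1922.93| = 1261.68 m/s
Step 7: Total delta-v = 1880.62 + 1261.68 = 3142.3 m/s

3142.3


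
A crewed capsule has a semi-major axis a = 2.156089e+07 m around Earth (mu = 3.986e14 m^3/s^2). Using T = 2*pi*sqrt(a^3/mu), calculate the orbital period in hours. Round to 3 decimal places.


Step 1: a^3 / mu = 1.002305e+22 / 3.986e14 = 2.514564e+07
Step 2: sqrt(2.514564e+07) = 5014.5432 s
Step 3: T = 2*pi * 5014.5432 = 31507.3 s
Step 4: T in hours = 31507.3 / 3600 = 8.752 hours

8.752


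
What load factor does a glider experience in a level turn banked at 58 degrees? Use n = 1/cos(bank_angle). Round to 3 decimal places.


Step 1: Convert 58 degrees to radians = 1.012291
Step 2: cos(58 deg) = 0.529919
Step 3: n = 1 / 0.529919 = 1.887

1.887


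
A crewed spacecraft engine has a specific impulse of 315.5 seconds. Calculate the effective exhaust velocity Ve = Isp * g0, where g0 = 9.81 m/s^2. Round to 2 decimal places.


Step 1: Ve = Isp * g0 = 315.5 * 9.81
Step 2: Ve = 3095.06 m/s

3095.06


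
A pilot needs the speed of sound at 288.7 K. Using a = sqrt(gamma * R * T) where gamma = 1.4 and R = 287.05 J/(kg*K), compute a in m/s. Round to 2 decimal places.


Step 1: gamma * R * T = 1.4 * 287.05 * 288.7 = 116019.869
Step 2: a = sqrt(116019.869) = 340.62 m/s

340.62


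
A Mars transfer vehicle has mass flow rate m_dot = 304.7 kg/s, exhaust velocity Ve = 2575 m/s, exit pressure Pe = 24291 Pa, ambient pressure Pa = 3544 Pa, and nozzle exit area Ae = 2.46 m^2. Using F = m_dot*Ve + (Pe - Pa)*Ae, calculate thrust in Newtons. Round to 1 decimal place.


Step 1: Momentum thrust = m_dot * Ve = 304.7 * 2575 = 784602.5 N
Step 2: Pressure thrust = (Pe - Pa) * Ae = (24291 - 3544) * 2.46 = 51037.62 N
Step 3: Total thrust F = 784602.5 + 51037.62 = 835640.1 N

835640.1


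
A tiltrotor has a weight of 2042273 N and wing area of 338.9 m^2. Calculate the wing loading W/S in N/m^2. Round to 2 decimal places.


Step 1: Wing loading = W / S = 2042273 / 338.9
Step 2: Wing loading = 6026.18 N/m^2

6026.18


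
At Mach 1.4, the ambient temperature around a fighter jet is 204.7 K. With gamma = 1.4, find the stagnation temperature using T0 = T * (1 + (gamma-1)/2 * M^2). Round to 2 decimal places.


Step 1: (gamma-1)/2 = 0.2
Step 2: M^2 = 1.96
Step 3: 1 + 0.2 * 1.96 = 1.392
Step 4: T0 = 204.7 * 1.392 = 284.94 K

284.94


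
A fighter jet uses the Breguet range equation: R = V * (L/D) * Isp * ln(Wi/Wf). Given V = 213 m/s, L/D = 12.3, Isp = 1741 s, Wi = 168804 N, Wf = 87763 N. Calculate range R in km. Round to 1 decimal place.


Step 1: Coefficient = V * (L/D) * Isp = 213 * 12.3 * 1741 = 4561245.9 m
Step 2: Wi/Wf = 168804 / 87763 = 1.923407
Step 3: ln(1.923407) = 0.654098
Step 4: R = 4561245.9 * 0.654098 = 2983503.1 m = 2983.5 km

2983.5


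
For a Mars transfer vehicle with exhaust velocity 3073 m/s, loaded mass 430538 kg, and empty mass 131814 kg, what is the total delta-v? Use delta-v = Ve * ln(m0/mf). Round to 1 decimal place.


Step 1: Mass ratio m0/mf = 430538 / 131814 = 3.266254
Step 2: ln(3.266254) = 1.183644
Step 3: delta-v = 3073 * 1.183644 = 3637.3 m/s

3637.3


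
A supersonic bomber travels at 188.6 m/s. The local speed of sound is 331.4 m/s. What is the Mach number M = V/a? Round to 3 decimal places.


Step 1: M = V / a = 188.6 / 331.4
Step 2: M = 0.569

0.569


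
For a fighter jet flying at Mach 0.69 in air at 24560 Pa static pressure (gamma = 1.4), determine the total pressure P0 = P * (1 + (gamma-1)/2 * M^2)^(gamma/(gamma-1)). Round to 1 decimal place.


Step 1: (gamma-1)/2 * M^2 = 0.2 * 0.4761 = 0.09522
Step 2: 1 + 0.09522 = 1.09522
Step 3: Exponent gamma/(gamma-1) = 3.5
Step 4: P0 = 24560 * 1.09522^3.5 = 33766.3 Pa

33766.3


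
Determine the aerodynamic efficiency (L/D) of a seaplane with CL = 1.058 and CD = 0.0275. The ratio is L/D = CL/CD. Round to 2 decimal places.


Step 1: L/D = CL / CD = 1.058 / 0.0275
Step 2: L/D = 38.47

38.47


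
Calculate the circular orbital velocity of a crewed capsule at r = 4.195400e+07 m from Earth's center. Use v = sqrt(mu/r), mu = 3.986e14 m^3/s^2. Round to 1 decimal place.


Step 1: mu / r = 3.986e14 / 4.195400e+07 = 9500881.9183
Step 2: v = sqrt(9500881.9183) = 3082.4 m/s

3082.4


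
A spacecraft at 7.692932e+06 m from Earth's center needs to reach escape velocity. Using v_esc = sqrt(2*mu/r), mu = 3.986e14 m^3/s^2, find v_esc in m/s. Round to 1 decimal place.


Step 1: 2*mu/r = 2 * 3.986e14 / 7.692932e+06 = 103627589.5848
Step 2: v_esc = sqrt(103627589.5848) = 10179.8 m/s

10179.8
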